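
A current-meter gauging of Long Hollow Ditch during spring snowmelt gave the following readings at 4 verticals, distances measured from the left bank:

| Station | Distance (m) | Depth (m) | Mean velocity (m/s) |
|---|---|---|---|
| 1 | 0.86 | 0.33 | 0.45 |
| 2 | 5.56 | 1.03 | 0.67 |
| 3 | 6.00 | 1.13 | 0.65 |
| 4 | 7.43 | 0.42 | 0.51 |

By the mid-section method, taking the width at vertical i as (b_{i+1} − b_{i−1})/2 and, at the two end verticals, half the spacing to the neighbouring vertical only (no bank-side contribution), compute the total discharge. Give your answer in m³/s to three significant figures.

2.96 m³/s

w_1 = (5.56 − 0.86)/2 = 2.35 m; q_1 = 0.45 × 0.33 × 2.35 = 0.3490 m³/s
w_2 = (6.00 − 0.86)/2 = 2.57 m; q_2 = 0.67 × 1.03 × 2.57 = 1.774 m³/s
w_3 = (7.43 − 5.56)/2 = 0.935 m; q_3 = 0.65 × 1.13 × 0.935 = 0.6868 m³/s
w_4 = (7.43 − 6.00)/2 = 0.715 m; q_4 = 0.51 × 0.42 × 0.715 = 0.1532 m³/s
Q = Σ qᵢ = 2.962 m³/s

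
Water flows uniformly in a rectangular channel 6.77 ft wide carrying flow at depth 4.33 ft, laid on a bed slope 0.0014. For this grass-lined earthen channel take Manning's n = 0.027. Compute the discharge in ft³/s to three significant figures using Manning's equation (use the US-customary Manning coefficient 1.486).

92.6 ft³/s

A = b·y = 6.77 × 4.33 = 29.31 ft²
P = b + 2y = 6.77 + 2×4.33 = 15.43 ft
R = A/P = 29.31/15.43 = 1.900 ft
Q = (1.486/n)·A·R^(2/3)·S^(1/2) = (1.486/0.027) × 29.31 × 1.900^(2/3) × 0.0014^(1/2) = 92.60 ft³/s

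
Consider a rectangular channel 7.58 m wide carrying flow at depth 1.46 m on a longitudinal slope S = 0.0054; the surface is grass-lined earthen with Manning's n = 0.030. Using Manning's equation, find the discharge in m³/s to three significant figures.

28.1 m³/s

A = b·y = 7.58 × 1.46 = 11.07 m²
P = b + 2y = 7.58 + 2×1.46 = 10.50 m
R = A/P = 11.07/10.50 = 1.054 m
Q = (1/n)·A·R^(2/3)·S^(1/2) = (1/0.030) × 11.07 × 1.054^(2/3) × 0.0054^(1/2) = 28.07 m³/s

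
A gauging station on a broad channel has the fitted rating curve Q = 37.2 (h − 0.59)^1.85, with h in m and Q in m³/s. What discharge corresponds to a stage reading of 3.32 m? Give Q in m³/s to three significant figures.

238 m³/s

Q = 37.2 × (3.32 − 0.59)^1.85 = 37.2 × 2.73^1.85 = 238.5 m³/s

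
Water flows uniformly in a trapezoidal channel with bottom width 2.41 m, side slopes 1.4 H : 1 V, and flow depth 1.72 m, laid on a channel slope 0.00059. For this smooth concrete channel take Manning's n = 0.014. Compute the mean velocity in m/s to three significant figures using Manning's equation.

A = (b + z·y)·y = (2.41 + 1.4×1.72)×1.72 = 8.287 m²
P = b + 2y√(1+z²) = 2.41 + 2×1.72×√(1+1.4²) = 8.328 m
R = A/P = 8.287/8.328 = 0.9950 m
Q = (1/n)·A·R^(2/3)·S^(1/2) = (1/0.014) × 8.287 × 0.9950^(2/3) × 0.00059^(1/2) = 14.33 m³/s
V = Q/A = 14.33/8.287 = 1.729 m/s

1.73 m/s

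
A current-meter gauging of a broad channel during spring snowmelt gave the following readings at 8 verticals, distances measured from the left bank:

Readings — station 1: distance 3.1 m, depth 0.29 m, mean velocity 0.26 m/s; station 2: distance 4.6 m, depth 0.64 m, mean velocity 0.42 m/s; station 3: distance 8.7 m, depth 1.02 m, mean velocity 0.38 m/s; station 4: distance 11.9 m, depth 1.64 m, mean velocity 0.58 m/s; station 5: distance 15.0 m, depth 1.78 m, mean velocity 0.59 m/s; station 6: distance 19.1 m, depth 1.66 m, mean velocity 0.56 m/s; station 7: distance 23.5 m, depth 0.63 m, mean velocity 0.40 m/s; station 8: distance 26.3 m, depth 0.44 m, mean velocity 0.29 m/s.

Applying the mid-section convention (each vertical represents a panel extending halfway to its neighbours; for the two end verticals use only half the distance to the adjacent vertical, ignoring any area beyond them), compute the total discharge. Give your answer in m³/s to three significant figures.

w_1 = (4.6 − 3.1)/2 = 0.75 m; q_1 = 0.26 × 0.29 × 0.75 = 0.05655 m³/s
w_2 = (8.7 − 3.1)/2 = 2.8 m; q_2 = 0.42 × 0.64 × 2.8 = 0.7526 m³/s
w_3 = (11.9 − 4.6)/2 = 3.65 m; q_3 = 0.38 × 1.02 × 3.65 = 1.415 m³/s
w_4 = (15.0 − 8.7)/2 = 3.15 m; q_4 = 0.58 × 1.64 × 3.15 = 2.996 m³/s
w_5 = (19.1 − 11.9)/2 = 3.6 m; q_5 = 0.59 × 1.78 × 3.6 = 3.781 m³/s
w_6 = (23.5 − 15.0)/2 = 4.25 m; q_6 = 0.56 × 1.66 × 4.25 = 3.951 m³/s
w_7 = (26.3 − 19.1)/2 = 3.6 m; q_7 = 0.40 × 0.63 × 3.6 = 0.9072 m³/s
w_8 = (26.3 − 23.5)/2 = 1.4 m; q_8 = 0.29 × 0.44 × 1.4 = 0.1786 m³/s
Q = Σ qᵢ = 14.04 m³/s

14.0 m³/s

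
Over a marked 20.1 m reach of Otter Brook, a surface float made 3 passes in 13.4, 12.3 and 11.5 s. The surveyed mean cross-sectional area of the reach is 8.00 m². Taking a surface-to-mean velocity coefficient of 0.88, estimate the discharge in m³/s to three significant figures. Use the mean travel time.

t̄ = (13.4 + 12.3 + 11.5) / 3 = 12.4 s
v_surface = L / t̄ = 20.1 / 12.4 = 1.621 m/s
v_mean = 0.88 × 1.621 = 1.426 m/s
Q = A × v_mean = 8.00 × 1.426 = 11.41 m³/s

11.4 m³/s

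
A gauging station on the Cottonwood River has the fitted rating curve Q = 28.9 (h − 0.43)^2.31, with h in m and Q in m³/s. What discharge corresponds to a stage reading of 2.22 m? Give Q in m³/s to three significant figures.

111 m³/s

Q = 28.9 × (2.22 − 0.43)^2.31 = 28.9 × 1.79^2.31 = 110.9 m³/s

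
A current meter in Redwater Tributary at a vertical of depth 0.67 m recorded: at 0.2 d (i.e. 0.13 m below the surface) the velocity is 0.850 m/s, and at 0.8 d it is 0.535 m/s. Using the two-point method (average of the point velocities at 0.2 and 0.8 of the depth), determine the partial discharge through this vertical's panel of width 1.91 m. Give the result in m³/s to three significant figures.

v̄ = (0.850 + 0.535) / 2 = 0.6925 m/s
q = v̄ × d × w = 0.6925 × 0.67 × 1.91 = 0.8862 m³/s

0.886 m³/s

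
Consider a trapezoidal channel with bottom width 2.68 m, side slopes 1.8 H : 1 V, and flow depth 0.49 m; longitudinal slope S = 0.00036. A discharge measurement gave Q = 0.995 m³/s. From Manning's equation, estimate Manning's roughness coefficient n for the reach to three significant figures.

0.0172

A = (b + z·y)·y = (2.68 + 1.8×0.49)×0.49 = 1.745 m²
P = b + 2y√(1+z²) = 2.68 + 2×0.49×√(1+1.8²) = 4.698 m
R = A/P = 1.745/4.698 = 0.3715 m
n = (1/Q)·A·R^(2/3)·S^(1/2) = (1/0.995) × 1.745 × 0.5168 × 0.01897 = 0.01720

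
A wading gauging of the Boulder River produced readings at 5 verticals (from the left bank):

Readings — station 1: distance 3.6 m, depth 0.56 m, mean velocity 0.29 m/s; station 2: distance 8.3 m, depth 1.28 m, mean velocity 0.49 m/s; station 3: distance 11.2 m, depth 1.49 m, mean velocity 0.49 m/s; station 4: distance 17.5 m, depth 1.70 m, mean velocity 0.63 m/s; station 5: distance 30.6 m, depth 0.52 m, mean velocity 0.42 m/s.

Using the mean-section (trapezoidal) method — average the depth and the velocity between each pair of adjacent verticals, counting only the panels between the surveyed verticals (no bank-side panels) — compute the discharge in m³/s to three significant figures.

16.9 m³/s

Panel 1-2: Δb = 4.7 m, d̄ = (0.56+1.28)/2 = 0.92, v̄ = (0.29+0.49)/2 = 0.39 → q = 4.7×0.92×0.39 = 1.686 m³/s
Panel 2-3: Δb = 2.9 m, d̄ = (1.28+1.49)/2 = 1.385, v̄ = (0.49+0.49)/2 = 0.49 → q = 2.9×1.385×0.49 = 1.968 m³/s
Panel 3-4: Δb = 6.3 m, d̄ = (1.49+1.70)/2 = 1.595, v̄ = (0.49+0.63)/2 = 0.56 → q = 6.3×1.595×0.56 = 5.627 m³/s
Panel 4-5: Δb = 13.1 m, d̄ = (1.70+0.52)/2 = 1.11, v̄ = (0.63+0.42)/2 = 0.525 → q = 13.1×1.11×0.525 = 7.634 m³/s
Q = Σ q = 16.92 m³/s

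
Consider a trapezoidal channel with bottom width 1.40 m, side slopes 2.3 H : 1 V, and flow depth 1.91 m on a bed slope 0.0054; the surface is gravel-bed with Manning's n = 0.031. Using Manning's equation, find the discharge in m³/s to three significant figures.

26.4 m³/s

A = (b + z·y)·y = (1.40 + 2.3×1.91)×1.91 = 11.06 m²
P = b + 2y√(1+z²) = 1.40 + 2×1.91×√(1+2.3²) = 10.98 m
R = A/P = 11.06/10.98 = 1.008 m
Q = (1/n)·A·R^(2/3)·S^(1/2) = (1/0.031) × 11.06 × 1.008^(2/3) × 0.0054^(1/2) = 26.36 m³/s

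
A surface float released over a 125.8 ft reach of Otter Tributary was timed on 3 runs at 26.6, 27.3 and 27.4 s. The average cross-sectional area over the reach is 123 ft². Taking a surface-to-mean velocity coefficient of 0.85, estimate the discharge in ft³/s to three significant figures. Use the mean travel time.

t̄ = (26.6 + 27.3 + 27.4) / 3 = 27.1 s
v_surface = L / t̄ = 125.8 / 27.1 = 4.642 ft/s
v_mean = 0.85 × 4.642 = 3.946 ft/s
Q = A × v_mean = 123 × 3.946 = 485.3 ft³/s

485 ft³/s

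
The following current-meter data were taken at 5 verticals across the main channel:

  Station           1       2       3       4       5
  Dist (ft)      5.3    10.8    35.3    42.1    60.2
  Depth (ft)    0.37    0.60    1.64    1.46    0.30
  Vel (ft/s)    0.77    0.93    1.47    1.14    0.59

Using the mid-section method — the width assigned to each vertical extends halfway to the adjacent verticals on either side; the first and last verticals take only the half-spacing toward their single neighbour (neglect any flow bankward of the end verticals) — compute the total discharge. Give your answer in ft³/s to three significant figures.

w_1 = (10.8 − 5.3)/2 = 2.75 ft; q_1 = 0.77 × 0.37 × 2.75 = 0.7835 ft³/s
w_2 = (35.3 − 5.3)/2 = 15 ft; q_2 = 0.93 × 0.60 × 15 = 8.370 ft³/s
w_3 = (42.1 − 10.8)/2 = 15.65 ft; q_3 = 1.47 × 1.64 × 15.65 = 37.73 ft³/s
w_4 = (60.2 − 35.3)/2 = 12.45 ft; q_4 = 1.14 × 1.46 × 12.45 = 20.72 ft³/s
w_5 = (60.2 − 42.1)/2 = 9.05 ft; q_5 = 0.59 × 0.30 × 9.05 = 1.602 ft³/s
Q = Σ qᵢ = 69.21 ft³/s

69.2 ft³/s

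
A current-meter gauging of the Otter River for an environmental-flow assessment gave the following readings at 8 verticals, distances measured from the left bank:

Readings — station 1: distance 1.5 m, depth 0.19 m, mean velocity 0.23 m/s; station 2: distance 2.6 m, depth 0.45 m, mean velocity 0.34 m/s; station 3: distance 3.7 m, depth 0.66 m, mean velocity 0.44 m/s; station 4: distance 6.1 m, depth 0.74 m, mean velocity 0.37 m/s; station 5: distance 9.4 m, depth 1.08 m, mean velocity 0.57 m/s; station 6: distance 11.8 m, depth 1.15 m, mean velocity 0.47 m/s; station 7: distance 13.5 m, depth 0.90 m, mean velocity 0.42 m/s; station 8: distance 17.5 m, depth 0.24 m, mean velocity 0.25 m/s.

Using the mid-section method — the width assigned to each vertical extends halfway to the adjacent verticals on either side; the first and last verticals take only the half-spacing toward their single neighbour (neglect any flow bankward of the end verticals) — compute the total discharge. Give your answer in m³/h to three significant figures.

19900 m³/h

w_1 = (2.6 − 1.5)/2 = 0.55 m; q_1 = 0.23 × 0.19 × 0.55 = 0.02404 m³/s
w_2 = (3.7 − 1.5)/2 = 1.1 m; q_2 = 0.34 × 0.45 × 1.1 = 0.1683 m³/s
w_3 = (6.1 − 2.6)/2 = 1.75 m; q_3 = 0.44 × 0.66 × 1.75 = 0.5082 m³/s
w_4 = (9.4 − 3.7)/2 = 2.85 m; q_4 = 0.37 × 0.74 × 2.85 = 0.7803 m³/s
w_5 = (11.8 − 6.1)/2 = 2.85 m; q_5 = 0.57 × 1.08 × 2.85 = 1.754 m³/s
w_6 = (13.5 − 9.4)/2 = 2.05 m; q_6 = 0.47 × 1.15 × 2.05 = 1.108 m³/s
w_7 = (17.5 − 11.8)/2 = 2.85 m; q_7 = 0.42 × 0.90 × 2.85 = 1.077 m³/s
w_8 = (17.5 − 13.5)/2 = 2 m; q_8 = 0.25 × 0.24 × 2 = 0.1200 m³/s
Q = Σ qᵢ = 5.541 m³/s
= 5.541 × 3600 = 19950 m³/h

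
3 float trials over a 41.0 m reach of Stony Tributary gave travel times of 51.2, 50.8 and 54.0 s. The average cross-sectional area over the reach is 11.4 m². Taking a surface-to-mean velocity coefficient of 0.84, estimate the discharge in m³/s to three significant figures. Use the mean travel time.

7.55 m³/s

t̄ = (51.2 + 50.8 + 54.0) / 3 = 52 s
v_surface = L / t̄ = 41.0 / 52 = 0.7885 m/s
v_mean = 0.84 × 0.7885 = 0.6623 m/s
Q = A × v_mean = 11.4 × 0.6623 = 7.550 m³/s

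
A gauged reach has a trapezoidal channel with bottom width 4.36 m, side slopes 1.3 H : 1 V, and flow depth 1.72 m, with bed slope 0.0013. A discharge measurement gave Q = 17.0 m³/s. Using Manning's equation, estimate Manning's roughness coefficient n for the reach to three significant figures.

0.0262

A = (b + z·y)·y = (4.36 + 1.3×1.72)×1.72 = 11.35 m²
P = b + 2y√(1+z²) = 4.36 + 2×1.72×√(1+1.3²) = 10.00 m
R = A/P = 11.35/10.00 = 1.134 m
n = (1/Q)·A·R^(2/3)·S^(1/2) = (1/17.0) × 11.35 × 1.088 × 0.03606 = 0.02617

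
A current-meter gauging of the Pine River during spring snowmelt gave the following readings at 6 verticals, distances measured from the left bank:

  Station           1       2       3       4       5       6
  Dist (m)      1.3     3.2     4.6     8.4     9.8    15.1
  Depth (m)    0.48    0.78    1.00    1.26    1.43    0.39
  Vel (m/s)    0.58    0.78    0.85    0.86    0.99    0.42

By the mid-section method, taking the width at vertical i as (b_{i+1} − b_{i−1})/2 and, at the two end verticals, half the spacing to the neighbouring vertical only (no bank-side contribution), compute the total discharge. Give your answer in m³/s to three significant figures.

w_1 = (3.2 − 1.3)/2 = 0.95 m; q_1 = 0.58 × 0.48 × 0.95 = 0.2645 m³/s
w_2 = (4.6 − 1.3)/2 = 1.65 m; q_2 = 0.78 × 0.78 × 1.65 = 1.004 m³/s
w_3 = (8.4 − 3.2)/2 = 2.6 m; q_3 = 0.85 × 1.00 × 2.6 = 2.210 m³/s
w_4 = (9.8 − 4.6)/2 = 2.6 m; q_4 = 0.86 × 1.26 × 2.6 = 2.817 m³/s
w_5 = (15.1 − 8.4)/2 = 3.35 m; q_5 = 0.99 × 1.43 × 3.35 = 4.743 m³/s
w_6 = (15.1 − 9.8)/2 = 2.65 m; q_6 = 0.42 × 0.39 × 2.65 = 0.4341 m³/s
Q = Σ qᵢ = 11.47 m³/s

11.5 m³/s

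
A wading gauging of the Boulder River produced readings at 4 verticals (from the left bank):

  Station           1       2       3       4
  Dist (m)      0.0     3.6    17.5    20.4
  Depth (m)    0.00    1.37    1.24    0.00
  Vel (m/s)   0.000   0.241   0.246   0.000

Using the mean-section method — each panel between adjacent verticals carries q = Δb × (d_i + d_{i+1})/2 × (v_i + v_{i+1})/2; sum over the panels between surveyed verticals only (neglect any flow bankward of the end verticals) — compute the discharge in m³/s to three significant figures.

4.94 m³/s

Panel 1-2: Δb = 3.6 m, d̄ = (0.00+1.37)/2 = 0.685, v̄ = (0.000+0.241)/2 = 0.1205 → q = 3.6×0.685×0.1205 = 0.2972 m³/s
Panel 2-3: Δb = 13.9 m, d̄ = (1.37+1.24)/2 = 1.305, v̄ = (0.241+0.246)/2 = 0.2435 → q = 13.9×1.305×0.2435 = 4.417 m³/s
Panel 3-4: Δb = 2.9 m, d̄ = (1.24+0.00)/2 = 0.62, v̄ = (0.246+0.000)/2 = 0.123 → q = 2.9×0.62×0.123 = 0.2212 m³/s
Q = Σ q = 4.935 m³/s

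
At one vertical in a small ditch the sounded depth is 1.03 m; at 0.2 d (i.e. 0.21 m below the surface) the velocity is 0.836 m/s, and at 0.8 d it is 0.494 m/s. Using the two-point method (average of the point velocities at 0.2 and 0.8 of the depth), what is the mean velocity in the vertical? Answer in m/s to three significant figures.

v̄ = (0.836 + 0.494) / 2 = 0.6650 m/s

0.665 m/s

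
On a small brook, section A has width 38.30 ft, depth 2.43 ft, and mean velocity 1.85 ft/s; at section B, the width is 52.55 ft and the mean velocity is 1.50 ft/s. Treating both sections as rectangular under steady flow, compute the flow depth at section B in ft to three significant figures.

2.18 ft

Q = A₁V₁ = (38.30×2.43) × 1.85 = 172.2 ft³/s
d₂ = Q/(b₂ V₂) = 172.2/(52.55×1.50) = 2.184 ft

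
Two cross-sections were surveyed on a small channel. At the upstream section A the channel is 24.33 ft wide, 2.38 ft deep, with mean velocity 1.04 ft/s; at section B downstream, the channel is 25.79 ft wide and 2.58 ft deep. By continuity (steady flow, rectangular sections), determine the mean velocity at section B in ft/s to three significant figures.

0.905 ft/s

Q = A₁V₁ = (24.33×2.38) × 1.04 = 60.22 ft³/s
A₂ = 25.79 × 2.58 = 66.54 ft²
V₂ = Q/A₂ = 60.22/66.54 = 0.9051 ft/s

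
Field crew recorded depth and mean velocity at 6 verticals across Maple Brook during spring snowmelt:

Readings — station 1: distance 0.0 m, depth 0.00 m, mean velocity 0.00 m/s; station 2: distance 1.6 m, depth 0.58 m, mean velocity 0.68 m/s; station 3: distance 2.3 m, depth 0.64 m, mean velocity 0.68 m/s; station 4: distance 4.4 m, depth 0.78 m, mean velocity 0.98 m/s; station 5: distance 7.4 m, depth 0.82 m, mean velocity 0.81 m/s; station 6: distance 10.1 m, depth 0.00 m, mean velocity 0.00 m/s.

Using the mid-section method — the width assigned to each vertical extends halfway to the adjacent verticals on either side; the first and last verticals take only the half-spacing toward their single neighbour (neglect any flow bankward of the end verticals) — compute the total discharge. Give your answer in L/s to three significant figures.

4910 L/s

w_2 = (2.3 − 0.0)/2 = 1.15 m; q_2 = 0.68 × 0.58 × 1.15 = 0.4536 m³/s
w_3 = (4.4 − 1.6)/2 = 1.4 m; q_3 = 0.68 × 0.64 × 1.4 = 0.6093 m³/s
w_4 = (7.4 − 2.3)/2 = 2.55 m; q_4 = 0.98 × 0.78 × 2.55 = 1.949 m³/s
w_5 = (10.1 − 4.4)/2 = 2.85 m; q_5 = 0.81 × 0.82 × 2.85 = 1.893 m³/s
Stations 1, 6 contribute zero (depth or velocity is 0).
Q = Σ qᵢ = 4.905 m³/s
= 4.905 × 1000 = 4905 L/s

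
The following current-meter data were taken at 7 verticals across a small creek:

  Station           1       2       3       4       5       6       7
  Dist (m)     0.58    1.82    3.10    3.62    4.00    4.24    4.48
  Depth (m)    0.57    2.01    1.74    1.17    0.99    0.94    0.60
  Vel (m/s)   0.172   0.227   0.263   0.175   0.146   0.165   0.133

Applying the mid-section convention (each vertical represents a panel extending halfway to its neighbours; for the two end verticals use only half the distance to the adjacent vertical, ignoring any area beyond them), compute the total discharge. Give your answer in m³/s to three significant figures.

w_1 = (1.82 − 0.58)/2 = 0.62 m; q_1 = 0.172 × 0.57 × 0.62 = 0.06078 m³/s
w_2 = (3.10 − 0.58)/2 = 1.26 m; q_2 = 0.227 × 2.01 × 1.26 = 0.5749 m³/s
w_3 = (3.62 − 1.82)/2 = 0.9 m; q_3 = 0.263 × 1.74 × 0.9 = 0.4119 m³/s
w_4 = (4.00 − 3.10)/2 = 0.45 m; q_4 = 0.175 × 1.17 × 0.45 = 0.09214 m³/s
w_5 = (4.24 − 3.62)/2 = 0.31 m; q_5 = 0.146 × 0.99 × 0.31 = 0.04481 m³/s
w_6 = (4.48 − 4.00)/2 = 0.24 m; q_6 = 0.165 × 0.94 × 0.24 = 0.03722 m³/s
w_7 = (4.48 − 4.24)/2 = 0.12 m; q_7 = 0.133 × 0.60 × 0.12 = 0.009576 m³/s
Q = Σ qᵢ = 1.231 m³/s

1.23 m³/s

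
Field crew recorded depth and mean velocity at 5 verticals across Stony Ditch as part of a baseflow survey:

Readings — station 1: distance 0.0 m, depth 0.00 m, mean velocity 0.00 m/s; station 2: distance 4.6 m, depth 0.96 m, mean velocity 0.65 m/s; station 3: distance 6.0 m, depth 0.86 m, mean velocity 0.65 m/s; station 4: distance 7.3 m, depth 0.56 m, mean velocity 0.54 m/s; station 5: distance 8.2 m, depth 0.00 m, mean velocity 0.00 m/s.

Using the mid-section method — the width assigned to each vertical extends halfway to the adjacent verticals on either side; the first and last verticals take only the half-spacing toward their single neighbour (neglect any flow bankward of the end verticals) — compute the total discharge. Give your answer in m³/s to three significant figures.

2.96 m³/s

w_2 = (6.0 − 0.0)/2 = 3 m; q_2 = 0.65 × 0.96 × 3 = 1.872 m³/s
w_3 = (7.3 − 4.6)/2 = 1.35 m; q_3 = 0.65 × 0.86 × 1.35 = 0.7547 m³/s
w_4 = (8.2 − 6.0)/2 = 1.1 m; q_4 = 0.54 × 0.56 × 1.1 = 0.3326 m³/s
Stations 1, 5 contribute zero (depth or velocity is 0).
Q = Σ qᵢ = 2.959 m³/s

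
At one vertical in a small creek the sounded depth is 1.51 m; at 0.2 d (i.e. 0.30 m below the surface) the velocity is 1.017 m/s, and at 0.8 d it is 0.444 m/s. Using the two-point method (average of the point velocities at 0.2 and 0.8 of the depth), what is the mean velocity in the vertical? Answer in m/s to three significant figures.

v̄ = (1.017 + 0.444) / 2 = 0.7305 m/s

0.731 m/s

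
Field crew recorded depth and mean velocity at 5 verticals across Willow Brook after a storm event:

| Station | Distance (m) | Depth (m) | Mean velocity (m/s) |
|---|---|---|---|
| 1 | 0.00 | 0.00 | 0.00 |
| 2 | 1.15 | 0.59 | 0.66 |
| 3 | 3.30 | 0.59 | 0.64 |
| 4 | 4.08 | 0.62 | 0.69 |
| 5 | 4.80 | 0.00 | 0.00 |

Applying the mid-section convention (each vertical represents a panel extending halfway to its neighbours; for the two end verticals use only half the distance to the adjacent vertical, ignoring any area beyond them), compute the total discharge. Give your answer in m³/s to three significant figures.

w_2 = (3.30 − 0.00)/2 = 1.65 m; q_2 = 0.66 × 0.59 × 1.65 = 0.6425 m³/s
w_3 = (4.08 − 1.15)/2 = 1.465 m; q_3 = 0.64 × 0.59 × 1.465 = 0.5532 m³/s
w_4 = (4.80 − 3.30)/2 = 0.75 m; q_4 = 0.69 × 0.62 × 0.75 = 0.3209 m³/s
Stations 1, 5 contribute zero (depth or velocity is 0).
Q = Σ qᵢ = 1.517 m³/s

1.52 m³/s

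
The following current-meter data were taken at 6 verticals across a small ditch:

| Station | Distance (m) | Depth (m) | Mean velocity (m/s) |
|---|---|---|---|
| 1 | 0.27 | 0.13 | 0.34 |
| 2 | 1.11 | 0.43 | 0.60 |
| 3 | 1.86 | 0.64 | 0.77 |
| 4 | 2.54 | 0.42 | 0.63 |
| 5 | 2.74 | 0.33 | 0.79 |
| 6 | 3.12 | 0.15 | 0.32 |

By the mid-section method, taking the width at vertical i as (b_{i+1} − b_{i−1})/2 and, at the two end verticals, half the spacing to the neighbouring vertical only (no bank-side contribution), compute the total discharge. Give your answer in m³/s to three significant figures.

0.777 m³/s

w_1 = (1.11 − 0.27)/2 = 0.42 m; q_1 = 0.34 × 0.13 × 0.42 = 0.01856 m³/s
w_2 = (1.86 − 0.27)/2 = 0.795 m; q_2 = 0.60 × 0.43 × 0.795 = 0.2051 m³/s
w_3 = (2.54 − 1.11)/2 = 0.715 m; q_3 = 0.77 × 0.64 × 0.715 = 0.3524 m³/s
w_4 = (2.74 − 1.86)/2 = 0.44 m; q_4 = 0.63 × 0.42 × 0.44 = 0.1164 m³/s
w_5 = (3.12 − 2.54)/2 = 0.29 m; q_5 = 0.79 × 0.33 × 0.29 = 0.07560 m³/s
w_6 = (3.12 − 2.74)/2 = 0.19 m; q_6 = 0.32 × 0.15 × 0.19 = 0.009120 m³/s
Q = Σ qᵢ = 0.7772 m³/s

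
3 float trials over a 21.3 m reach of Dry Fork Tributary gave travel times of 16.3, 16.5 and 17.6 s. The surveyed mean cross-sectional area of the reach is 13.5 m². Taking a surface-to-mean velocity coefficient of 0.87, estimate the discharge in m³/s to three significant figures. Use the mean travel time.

t̄ = (16.3 + 16.5 + 17.6) / 3 = 16.8 s
v_surface = L / t̄ = 21.3 / 16.8 = 1.268 m/s
v_mean = 0.87 × 1.268 = 1.103 m/s
Q = A × v_mean = 13.5 × 1.103 = 14.89 m³/s

14.9 m³/s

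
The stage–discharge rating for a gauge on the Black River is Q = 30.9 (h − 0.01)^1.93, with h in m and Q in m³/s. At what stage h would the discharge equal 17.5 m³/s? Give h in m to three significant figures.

0.755 m

h − h₀ = (Q/C)^(1/b) = (17.5/30.9)^(1/1.93) = 0.7448 m
h = 0.01 + 0.7448 = 0.7548 m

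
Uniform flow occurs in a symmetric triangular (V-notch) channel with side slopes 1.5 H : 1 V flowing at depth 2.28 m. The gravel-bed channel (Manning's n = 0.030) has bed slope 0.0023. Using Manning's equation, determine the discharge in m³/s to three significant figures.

A = z·y² = 1.5×2.28² = 7.798 m²
P = 2y√(1+z²) = 2×2.28×√(1+1.5²) = 8.221 m
R = A/P = 7.798/8.221 = 0.9485 m
Q = (1/n)·A·R^(2/3)·S^(1/2) = (1/0.030) × 7.798 × 0.9485^(2/3) × 0.0023^(1/2) = 12.03 m³/s

12.0 m³/s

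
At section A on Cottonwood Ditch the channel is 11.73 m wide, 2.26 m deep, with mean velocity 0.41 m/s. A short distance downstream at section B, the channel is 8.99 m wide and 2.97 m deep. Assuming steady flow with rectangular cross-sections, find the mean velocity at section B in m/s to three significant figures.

Q = A₁V₁ = (11.73×2.26) × 0.41 = 10.87 m³/s
A₂ = 8.99 × 2.97 = 26.70 m²
V₂ = Q/A₂ = 10.87/26.70 = 0.4071 m/s

0.407 m/s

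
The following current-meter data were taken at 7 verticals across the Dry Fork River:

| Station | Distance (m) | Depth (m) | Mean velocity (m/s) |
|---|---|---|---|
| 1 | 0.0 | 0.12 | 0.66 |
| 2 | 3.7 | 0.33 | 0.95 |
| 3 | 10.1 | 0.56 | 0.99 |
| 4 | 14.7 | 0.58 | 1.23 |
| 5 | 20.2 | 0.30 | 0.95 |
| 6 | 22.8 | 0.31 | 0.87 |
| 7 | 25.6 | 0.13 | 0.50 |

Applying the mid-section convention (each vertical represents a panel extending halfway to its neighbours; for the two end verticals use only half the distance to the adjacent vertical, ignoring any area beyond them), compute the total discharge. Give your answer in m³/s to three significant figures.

w_1 = (3.7 − 0.0)/2 = 1.85 m; q_1 = 0.66 × 0.12 × 1.85 = 0.1465 m³/s
w_2 = (10.1 − 0.0)/2 = 5.05 m; q_2 = 0.95 × 0.33 × 5.05 = 1.583 m³/s
w_3 = (14.7 − 3.7)/2 = 5.5 m; q_3 = 0.99 × 0.56 × 5.5 = 3.049 m³/s
w_4 = (20.2 − 10.1)/2 = 5.05 m; q_4 = 1.23 × 0.58 × 5.05 = 3.603 m³/s
w_5 = (22.8 − 14.7)/2 = 4.05 m; q_5 = 0.95 × 0.30 × 4.05 = 1.154 m³/s
w_6 = (25.6 − 20.2)/2 = 2.7 m; q_6 = 0.87 × 0.31 × 2.7 = 0.7282 m³/s
w_7 = (25.6 − 22.8)/2 = 1.4 m; q_7 = 0.50 × 0.13 × 1.4 = 0.09100 m³/s
Q = Σ qᵢ = 10.36 m³/s

10.4 m³/s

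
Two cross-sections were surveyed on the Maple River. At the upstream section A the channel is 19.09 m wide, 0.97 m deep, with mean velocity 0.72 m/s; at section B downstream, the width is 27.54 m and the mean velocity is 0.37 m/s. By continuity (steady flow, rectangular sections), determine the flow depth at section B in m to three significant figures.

1.31 m

Q = A₁V₁ = (19.09×0.97) × 0.72 = 13.33 m³/s
d₂ = Q/(b₂ V₂) = 13.33/(27.54×0.37) = 1.308 m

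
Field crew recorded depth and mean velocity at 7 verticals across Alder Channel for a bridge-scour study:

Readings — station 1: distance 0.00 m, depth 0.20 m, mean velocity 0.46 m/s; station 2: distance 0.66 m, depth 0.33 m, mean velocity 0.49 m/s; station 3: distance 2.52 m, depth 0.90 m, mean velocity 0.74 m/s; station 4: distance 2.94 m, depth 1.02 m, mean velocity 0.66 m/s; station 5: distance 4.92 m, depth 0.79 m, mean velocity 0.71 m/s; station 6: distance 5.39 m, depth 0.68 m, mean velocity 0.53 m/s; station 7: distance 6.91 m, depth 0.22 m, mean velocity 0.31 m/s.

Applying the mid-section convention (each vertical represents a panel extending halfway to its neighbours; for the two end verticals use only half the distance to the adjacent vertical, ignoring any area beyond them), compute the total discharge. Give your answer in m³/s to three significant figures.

w_1 = (0.66 − 0.00)/2 = 0.33 m; q_1 = 0.46 × 0.20 × 0.33 = 0.03036 m³/s
w_2 = (2.52 − 0.00)/2 = 1.26 m; q_2 = 0.49 × 0.33 × 1.26 = 0.2037 m³/s
w_3 = (2.94 − 0.66)/2 = 1.14 m; q_3 = 0.74 × 0.90 × 1.14 = 0.7592 m³/s
w_4 = (4.92 − 2.52)/2 = 1.2 m; q_4 = 0.66 × 1.02 × 1.2 = 0.8078 m³/s
w_5 = (5.39 − 2.94)/2 = 1.225 m; q_5 = 0.71 × 0.79 × 1.225 = 0.6871 m³/s
w_6 = (6.91 − 4.92)/2 = 0.995 m; q_6 = 0.53 × 0.68 × 0.995 = 0.3586 m³/s
w_7 = (6.91 − 5.39)/2 = 0.76 m; q_7 = 0.31 × 0.22 × 0.76 = 0.05183 m³/s
Q = Σ qᵢ = 2.899 m³/s

2.90 m³/s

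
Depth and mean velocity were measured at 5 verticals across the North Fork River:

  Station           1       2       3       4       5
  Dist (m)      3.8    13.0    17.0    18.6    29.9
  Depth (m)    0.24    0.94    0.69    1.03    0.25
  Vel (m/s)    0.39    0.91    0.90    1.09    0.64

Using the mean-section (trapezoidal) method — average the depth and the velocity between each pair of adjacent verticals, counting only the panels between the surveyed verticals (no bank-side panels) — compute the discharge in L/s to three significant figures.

Panel 1-2: Δb = 9.2 m, d̄ = (0.24+0.94)/2 = 0.59, v̄ = (0.39+0.91)/2 = 0.65 → q = 9.2×0.59×0.65 = 3.528 m³/s
Panel 2-3: Δb = 4 m, d̄ = (0.94+0.69)/2 = 0.815, v̄ = (0.91+0.90)/2 = 0.905 → q = 4×0.815×0.905 = 2.950 m³/s
Panel 3-4: Δb = 1.6 m, d̄ = (0.69+1.03)/2 = 0.86, v̄ = (0.90+1.09)/2 = 0.995 → q = 1.6×0.86×0.995 = 1.369 m³/s
Panel 4-5: Δb = 11.3 m, d̄ = (1.03+0.25)/2 = 0.64, v̄ = (1.09+0.64)/2 = 0.865 → q = 11.3×0.64×0.865 = 6.256 m³/s
Q = Σ q = 14.10 m³/s
= 14.10 × 1000 = 14100 L/s

14100 L/s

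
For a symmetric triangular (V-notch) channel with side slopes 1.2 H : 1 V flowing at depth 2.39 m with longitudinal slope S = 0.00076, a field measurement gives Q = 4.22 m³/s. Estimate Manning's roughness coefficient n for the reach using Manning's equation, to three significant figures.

A = z·y² = 1.2×2.39² = 6.855 m²
P = 2y√(1+z²) = 2×2.39×√(1+1.2²) = 7.467 m
R = A/P = 6.855/7.467 = 0.9180 m
n = (1/Q)·A·R^(2/3)·S^(1/2) = (1/4.22) × 6.855 × 0.9446 × 0.02757 = 0.04230

0.0423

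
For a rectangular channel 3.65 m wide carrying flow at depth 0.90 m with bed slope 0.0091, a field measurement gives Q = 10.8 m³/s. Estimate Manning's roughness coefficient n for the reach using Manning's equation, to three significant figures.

0.0207

A = b·y = 3.65 × 0.90 = 3.285 m²
P = b + 2y = 3.65 + 2×0.90 = 5.450 m
R = A/P = 3.285/5.450 = 0.6028 m
n = (1/Q)·A·R^(2/3)·S^(1/2) = (1/10.8) × 3.285 × 0.7136 × 0.09539 = 0.02070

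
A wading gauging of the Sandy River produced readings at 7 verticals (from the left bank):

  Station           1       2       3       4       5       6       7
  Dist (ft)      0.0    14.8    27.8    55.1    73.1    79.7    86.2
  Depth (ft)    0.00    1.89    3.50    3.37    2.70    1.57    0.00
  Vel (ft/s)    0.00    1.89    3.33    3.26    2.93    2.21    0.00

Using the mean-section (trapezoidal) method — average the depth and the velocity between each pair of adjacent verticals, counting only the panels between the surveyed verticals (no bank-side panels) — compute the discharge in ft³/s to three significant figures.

625 ft³/s

Panel 1-2: Δb = 14.8 ft, d̄ = (0.00+1.89)/2 = 0.945, v̄ = (0.00+1.89)/2 = 0.945 → q = 14.8×0.945×0.945 = 13.22 ft³/s
Panel 2-3: Δb = 13 ft, d̄ = (1.89+3.50)/2 = 2.695, v̄ = (1.89+3.33)/2 = 2.61 → q = 13×2.695×2.61 = 91.44 ft³/s
Panel 3-4: Δb = 27.3 ft, d̄ = (3.50+3.37)/2 = 3.435, v̄ = (3.33+3.26)/2 = 3.295 → q = 27.3×3.435×3.295 = 309.0 ft³/s
Panel 4-5: Δb = 18 ft, d̄ = (3.37+2.70)/2 = 3.035, v̄ = (3.26+2.93)/2 = 3.095 → q = 18×3.035×3.095 = 169.1 ft³/s
Panel 5-6: Δb = 6.6 ft, d̄ = (2.70+1.57)/2 = 2.135, v̄ = (2.93+2.21)/2 = 2.57 → q = 6.6×2.135×2.57 = 36.21 ft³/s
Panel 6-7: Δb = 6.5 ft, d̄ = (1.57+0.00)/2 = 0.785, v̄ = (2.21+0.00)/2 = 1.105 → q = 6.5×0.785×1.105 = 5.638 ft³/s
Q = Σ q = 624.6 ft³/s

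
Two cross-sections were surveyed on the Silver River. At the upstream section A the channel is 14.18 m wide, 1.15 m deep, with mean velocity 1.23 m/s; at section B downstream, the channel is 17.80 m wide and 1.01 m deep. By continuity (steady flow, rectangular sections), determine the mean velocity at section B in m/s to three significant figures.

Q = A₁V₁ = (14.18×1.15) × 1.23 = 20.06 m³/s
A₂ = 17.80 × 1.01 = 17.98 m²
V₂ = Q/A₂ = 20.06/17.98 = 1.116 m/s

1.12 m/s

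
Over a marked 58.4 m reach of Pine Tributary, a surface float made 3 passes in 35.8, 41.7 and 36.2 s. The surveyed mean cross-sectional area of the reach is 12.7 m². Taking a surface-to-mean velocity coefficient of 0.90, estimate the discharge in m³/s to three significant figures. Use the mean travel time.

t̄ = (35.8 + 41.7 + 36.2) / 3 = 37.9 s
v_surface = L / t̄ = 58.4 / 37.9 = 1.541 m/s
v_mean = 0.90 × 1.541 = 1.387 m/s
Q = A × v_mean = 12.7 × 1.387 = 17.61 m³/s

17.6 m³/s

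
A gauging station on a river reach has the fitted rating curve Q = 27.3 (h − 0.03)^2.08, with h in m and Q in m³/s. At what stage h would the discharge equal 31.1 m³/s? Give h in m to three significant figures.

h − h₀ = (Q/C)^(1/b) = (31.1/27.3)^(1/2.08) = 1.065 m
h = 0.03 + 1.065 = 1.095 m

1.09 m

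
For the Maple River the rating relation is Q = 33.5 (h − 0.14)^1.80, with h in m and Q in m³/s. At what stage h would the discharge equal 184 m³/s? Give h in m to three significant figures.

h − h₀ = (Q/C)^(1/b) = (184/33.5)^(1/1.80) = 2.576 m
h = 0.14 + 2.576 = 2.716 m

2.72 m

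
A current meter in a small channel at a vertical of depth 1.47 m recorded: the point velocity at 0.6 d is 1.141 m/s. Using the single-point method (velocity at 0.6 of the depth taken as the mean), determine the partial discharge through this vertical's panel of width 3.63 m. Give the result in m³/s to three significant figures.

6.09 m³/s

v̄ = v₀.₆ = 1.141 m/s
q = v̄ × d × w = 1.141 × 1.47 × 3.63 = 6.088 m³/s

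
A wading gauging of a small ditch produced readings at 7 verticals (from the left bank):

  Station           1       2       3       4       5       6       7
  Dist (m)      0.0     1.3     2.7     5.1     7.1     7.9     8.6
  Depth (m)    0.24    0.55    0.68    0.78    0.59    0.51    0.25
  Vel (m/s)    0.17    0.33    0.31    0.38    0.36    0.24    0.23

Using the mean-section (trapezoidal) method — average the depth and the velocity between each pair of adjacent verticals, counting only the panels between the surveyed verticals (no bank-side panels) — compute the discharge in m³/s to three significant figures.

Panel 1-2: Δb = 1.3 m, d̄ = (0.24+0.55)/2 = 0.395, v̄ = (0.17+0.33)/2 = 0.25 → q = 1.3×0.395×0.25 = 0.1284 m³/s
Panel 2-3: Δb = 1.4 m, d̄ = (0.55+0.68)/2 = 0.615, v̄ = (0.33+0.31)/2 = 0.32 → q = 1.4×0.615×0.32 = 0.2755 m³/s
Panel 3-4: Δb = 2.4 m, d̄ = (0.68+0.78)/2 = 0.73, v̄ = (0.31+0.38)/2 = 0.345 → q = 2.4×0.73×0.345 = 0.6044 m³/s
Panel 4-5: Δb = 2 m, d̄ = (0.78+0.59)/2 = 0.685, v̄ = (0.38+0.36)/2 = 0.37 → q = 2×0.685×0.37 = 0.5069 m³/s
Panel 5-6: Δb = 0.8 m, d̄ = (0.59+0.51)/2 = 0.55, v̄ = (0.36+0.24)/2 = 0.3 → q = 0.8×0.55×0.3 = 0.1320 m³/s
Panel 6-7: Δb = 0.7 m, d̄ = (0.51+0.25)/2 = 0.38, v̄ = (0.24+0.23)/2 = 0.235 → q = 0.7×0.38×0.235 = 0.06251 m³/s
Q = Σ q = 1.710 m³/s

1.71 m³/s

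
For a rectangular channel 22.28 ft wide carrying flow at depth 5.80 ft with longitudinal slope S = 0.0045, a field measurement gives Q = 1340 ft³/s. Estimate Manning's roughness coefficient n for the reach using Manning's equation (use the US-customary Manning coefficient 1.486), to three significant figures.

A = b·y = 22.28 × 5.80 = 129.2 ft²
P = b + 2y = 22.28 + 2×5.80 = 33.88 ft
R = A/P = 129.2/33.88 = 3.814 ft
n = (1.486/Q)·A·R^(2/3)·S^(1/2) = (1.486/1340) × 129.2 × 2.441 × 0.06708 = 0.02347

0.0235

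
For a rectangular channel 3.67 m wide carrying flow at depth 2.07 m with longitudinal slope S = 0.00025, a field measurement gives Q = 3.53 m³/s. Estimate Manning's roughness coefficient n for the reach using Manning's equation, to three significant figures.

A = b·y = 3.67 × 2.07 = 7.597 m²
P = b + 2y = 3.67 + 2×2.07 = 7.810 m
R = A/P = 7.597/7.810 = 0.9727 m
n = (1/Q)·A·R^(2/3)·S^(1/2) = (1/3.53) × 7.597 × 0.9817 × 0.01581 = 0.03341

0.0334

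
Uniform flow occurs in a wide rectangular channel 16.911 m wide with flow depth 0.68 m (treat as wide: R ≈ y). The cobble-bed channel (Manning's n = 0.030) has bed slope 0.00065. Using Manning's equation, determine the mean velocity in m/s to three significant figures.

0.657 m/s

A = b·y = 16.911 × 0.68 = 11.50 m²
Wide channel: R ≈ y = 0.68 m
Q = (1/n)·A·R^(2/3)·S^(1/2) = (1/0.030) × 11.50 × 0.6800^(2/3) × 0.00065^(1/2) = 7.557 m³/s
V = Q/A = 7.557/11.50 = 0.6572 m/s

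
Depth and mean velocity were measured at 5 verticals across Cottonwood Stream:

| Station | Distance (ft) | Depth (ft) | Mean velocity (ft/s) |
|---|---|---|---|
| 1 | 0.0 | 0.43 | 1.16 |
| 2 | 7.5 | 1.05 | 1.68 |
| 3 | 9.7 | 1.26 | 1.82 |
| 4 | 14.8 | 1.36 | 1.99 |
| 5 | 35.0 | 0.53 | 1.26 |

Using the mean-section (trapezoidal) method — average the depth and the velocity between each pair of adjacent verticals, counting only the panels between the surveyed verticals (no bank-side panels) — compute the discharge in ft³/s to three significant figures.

Panel 1-2: Δb = 7.5 ft, d̄ = (0.43+1.05)/2 = 0.74, v̄ = (1.16+1.68)/2 = 1.42 → q = 7.5×0.74×1.42 = 7.881 ft³/s
Panel 2-3: Δb = 2.2 ft, d̄ = (1.05+1.26)/2 = 1.155, v̄ = (1.68+1.82)/2 = 1.75 → q = 2.2×1.155×1.75 = 4.447 ft³/s
Panel 3-4: Δb = 5.1 ft, d̄ = (1.26+1.36)/2 = 1.31, v̄ = (1.82+1.99)/2 = 1.905 → q = 5.1×1.31×1.905 = 12.73 ft³/s
Panel 4-5: Δb = 20.2 ft, d̄ = (1.36+0.53)/2 = 0.945, v̄ = (1.99+1.26)/2 = 1.625 → q = 20.2×0.945×1.625 = 31.02 ft³/s
Q = Σ q = 56.07 ft³/s

56.1 ft³/s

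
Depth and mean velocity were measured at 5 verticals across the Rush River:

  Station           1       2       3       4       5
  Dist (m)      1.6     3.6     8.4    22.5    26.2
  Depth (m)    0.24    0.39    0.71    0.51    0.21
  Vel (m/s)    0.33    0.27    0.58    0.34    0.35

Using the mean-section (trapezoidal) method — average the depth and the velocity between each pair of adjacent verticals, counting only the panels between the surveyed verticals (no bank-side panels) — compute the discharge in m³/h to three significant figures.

Panel 1-2: Δb = 2 m, d̄ = (0.24+0.39)/2 = 0.315, v̄ = (0.33+0.27)/2 = 0.3 → q = 2×0.315×0.3 = 0.1890 m³/s
Panel 2-3: Δb = 4.8 m, d̄ = (0.39+0.71)/2 = 0.55, v̄ = (0.27+0.58)/2 = 0.425 → q = 4.8×0.55×0.425 = 1.122 m³/s
Panel 3-4: Δb = 14.1 m, d̄ = (0.71+0.51)/2 = 0.61, v̄ = (0.58+0.34)/2 = 0.46 → q = 14.1×0.61×0.46 = 3.956 m³/s
Panel 4-5: Δb = 3.7 m, d̄ = (0.51+0.21)/2 = 0.36, v̄ = (0.34+0.35)/2 = 0.345 → q = 3.7×0.36×0.345 = 0.4595 m³/s
Q = Σ q = 5.727 m³/s
= 5.727 × 3600 = 20620 m³/h

20600 m³/h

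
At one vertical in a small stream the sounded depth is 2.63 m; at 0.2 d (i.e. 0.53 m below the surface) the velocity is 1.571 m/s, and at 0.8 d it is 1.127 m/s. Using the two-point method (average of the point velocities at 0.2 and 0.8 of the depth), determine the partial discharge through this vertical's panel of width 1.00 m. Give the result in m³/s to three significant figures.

3.55 m³/s

v̄ = (1.571 + 1.127) / 2 = 1.349 m/s
q = v̄ × d × w = 1.349 × 2.63 × 1.00 = 3.548 m³/s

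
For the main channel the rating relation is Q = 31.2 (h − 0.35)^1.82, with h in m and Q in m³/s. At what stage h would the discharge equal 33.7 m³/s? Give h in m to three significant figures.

h − h₀ = (Q/C)^(1/b) = (33.7/31.2)^(1/1.82) = 1.043 m
h = 0.35 + 1.043 = 1.393 m

1.39 m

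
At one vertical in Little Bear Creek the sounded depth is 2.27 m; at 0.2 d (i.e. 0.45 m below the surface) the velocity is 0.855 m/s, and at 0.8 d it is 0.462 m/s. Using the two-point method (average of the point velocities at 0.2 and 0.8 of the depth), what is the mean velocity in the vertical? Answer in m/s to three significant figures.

v̄ = (0.855 + 0.462) / 2 = 0.6585 m/s

0.659 m/s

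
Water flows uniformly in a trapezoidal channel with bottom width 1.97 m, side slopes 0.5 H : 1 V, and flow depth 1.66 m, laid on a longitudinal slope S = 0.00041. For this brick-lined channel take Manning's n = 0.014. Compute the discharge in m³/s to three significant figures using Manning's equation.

5.88 m³/s

A = (b + z·y)·y = (1.97 + 0.5×1.66)×1.66 = 4.648 m²
P = b + 2y√(1+z²) = 1.97 + 2×1.66×√(1+0.5²) = 5.682 m
R = A/P = 4.648/5.682 = 0.8180 m
Q = (1/n)·A·R^(2/3)·S^(1/2) = (1/0.014) × 4.648 × 0.8180^(2/3) × 0.00041^(1/2) = 5.880 m³/s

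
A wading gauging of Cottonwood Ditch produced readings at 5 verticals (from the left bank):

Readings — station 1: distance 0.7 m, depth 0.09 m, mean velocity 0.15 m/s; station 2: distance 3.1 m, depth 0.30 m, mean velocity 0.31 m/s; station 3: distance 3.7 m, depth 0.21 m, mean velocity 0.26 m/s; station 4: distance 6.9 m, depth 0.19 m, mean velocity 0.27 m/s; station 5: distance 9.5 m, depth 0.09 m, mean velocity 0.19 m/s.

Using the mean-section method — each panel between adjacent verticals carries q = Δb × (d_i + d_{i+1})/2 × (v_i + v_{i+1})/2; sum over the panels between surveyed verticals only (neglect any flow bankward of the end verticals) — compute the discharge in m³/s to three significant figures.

Panel 1-2: Δb = 2.4 m, d̄ = (0.09+0.30)/2 = 0.195, v̄ = (0.15+0.31)/2 = 0.23 → q = 2.4×0.195×0.23 = 0.1076 m³/s
Panel 2-3: Δb = 0.6 m, d̄ = (0.30+0.21)/2 = 0.255, v̄ = (0.31+0.26)/2 = 0.285 → q = 0.6×0.255×0.285 = 0.04361 m³/s
Panel 3-4: Δb = 3.2 m, d̄ = (0.21+0.19)/2 = 0.2, v̄ = (0.26+0.27)/2 = 0.265 → q = 3.2×0.2×0.265 = 0.1696 m³/s
Panel 4-5: Δb = 2.6 m, d̄ = (0.19+0.09)/2 = 0.14, v̄ = (0.27+0.19)/2 = 0.23 → q = 2.6×0.14×0.23 = 0.08372 m³/s
Q = Σ q = 0.4046 m³/s

0.405 m³/s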